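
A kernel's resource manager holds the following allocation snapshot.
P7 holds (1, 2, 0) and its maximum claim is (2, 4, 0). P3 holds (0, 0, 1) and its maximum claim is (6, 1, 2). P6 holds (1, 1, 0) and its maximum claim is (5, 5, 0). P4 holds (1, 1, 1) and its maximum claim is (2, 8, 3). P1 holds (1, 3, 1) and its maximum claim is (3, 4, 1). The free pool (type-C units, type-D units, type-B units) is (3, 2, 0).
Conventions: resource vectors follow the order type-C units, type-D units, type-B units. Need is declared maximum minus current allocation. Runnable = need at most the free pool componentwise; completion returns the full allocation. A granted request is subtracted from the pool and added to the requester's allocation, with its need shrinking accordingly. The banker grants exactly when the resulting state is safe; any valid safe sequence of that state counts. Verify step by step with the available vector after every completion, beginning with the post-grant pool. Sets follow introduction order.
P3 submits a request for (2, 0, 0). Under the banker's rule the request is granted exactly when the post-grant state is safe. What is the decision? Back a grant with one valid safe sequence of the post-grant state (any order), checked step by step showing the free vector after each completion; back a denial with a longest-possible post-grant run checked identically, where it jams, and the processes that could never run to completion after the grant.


DENY. Granting would leave the state unsafe.
Key observation: after P7, P1 the pool peaks at (3, 7, 1), and each blocked process is short somewhere: P3 on type-C units; P6 on type-C units; P4 on type-B units.
On the post-grant state, P7, P1 is a maximal run — nothing extends it. Check, step by step:
  pool = (1, 2, 0)
  P7 needs (1, 2, 0) <= (1, 2, 0) -> finishes; pool += (1, 2, 0) = (2, 4, 0)
  P1 needs (2, 1, 0) <= (2, 4, 0) -> finishes; pool += (1, 3, 1) = (3, 7, 1)
  blocked: P3 wants (4, 1, 1), pool (3, 7, 1) — not enough type-C units
  blocked: P6 wants (4, 4, 0), pool (3, 7, 1) — not enough type-C units
  blocked: P4 wants (1, 7, 2), pool (3, 7, 1) — not enough type-B units
Had the request been granted, P3, P6 and P4 could never finish.


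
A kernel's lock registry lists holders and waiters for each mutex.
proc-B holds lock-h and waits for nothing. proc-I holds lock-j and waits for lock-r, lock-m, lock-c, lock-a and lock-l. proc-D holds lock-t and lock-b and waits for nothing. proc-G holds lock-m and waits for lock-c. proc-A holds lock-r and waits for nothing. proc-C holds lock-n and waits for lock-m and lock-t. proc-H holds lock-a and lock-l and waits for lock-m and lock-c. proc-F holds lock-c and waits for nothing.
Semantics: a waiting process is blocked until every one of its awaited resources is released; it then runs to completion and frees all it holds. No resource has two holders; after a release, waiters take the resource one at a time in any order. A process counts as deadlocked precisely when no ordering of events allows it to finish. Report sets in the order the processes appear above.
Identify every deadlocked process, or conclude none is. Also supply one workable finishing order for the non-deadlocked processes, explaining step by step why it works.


No process is deadlocked.
Key observation: the wait graph is acyclic; completion cascades from the unblocked processes through everyone else.
The rest can finish in the order proc-F, proc-G, proc-H, proc-A, proc-D, proc-I, proc-C, proc-B.
Check, step by step:
  proc-F waits on nothing -> runs at once and releases lock-c
  run proc-G (all its waits — lock-c — are resolved); releases lock-m
  run proc-H (all its waits — lock-m and lock-c — are resolved); releases lock-a and lock-l
  proc-A waits on nothing -> runs at once and releases lock-r
  proc-D waits on nothing -> runs at once and releases lock-t and lock-b
  run proc-I (all its waits — lock-r, lock-m, lock-c, lock-a and lock-l — are resolved); releases lock-j
  run proc-C (all its waits — lock-m and lock-t — are resolved); releases lock-n
  proc-B waits on nothing -> runs at once and releases lock-h


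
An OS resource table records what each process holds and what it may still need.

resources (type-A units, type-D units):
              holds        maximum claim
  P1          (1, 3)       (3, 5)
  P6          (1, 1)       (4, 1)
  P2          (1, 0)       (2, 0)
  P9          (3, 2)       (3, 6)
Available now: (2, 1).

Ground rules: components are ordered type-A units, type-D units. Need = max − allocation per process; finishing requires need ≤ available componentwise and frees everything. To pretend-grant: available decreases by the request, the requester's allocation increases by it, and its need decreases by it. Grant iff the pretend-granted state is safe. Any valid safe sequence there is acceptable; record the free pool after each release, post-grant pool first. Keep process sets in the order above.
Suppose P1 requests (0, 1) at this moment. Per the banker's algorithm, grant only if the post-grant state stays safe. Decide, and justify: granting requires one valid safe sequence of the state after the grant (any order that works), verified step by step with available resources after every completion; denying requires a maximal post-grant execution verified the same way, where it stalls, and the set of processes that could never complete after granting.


GRANT. The post-grant state is safe; one safe sequence: P2, P6, P1, P9.
Key observation: post-grant, (2, 0) remains, and an order beginning with P2 completes everyone.
Verifying the post-grant state step by step:
  pool = (2, 0)
  run P2 (needs (1, 0), free (2, 0)); after release of (1, 0) the pool is (3, 0)
  run P6 (needs (3, 0), free (3, 0)); after release of (1, 1) the pool is (4, 1)
  run P1 (needs (2, 1), free (4, 1)); after release of (1, 4) the pool is (5, 5)
  run P9 (needs (0, 4), free (5, 5)); after release of (3, 2) the pool is (8, 7)


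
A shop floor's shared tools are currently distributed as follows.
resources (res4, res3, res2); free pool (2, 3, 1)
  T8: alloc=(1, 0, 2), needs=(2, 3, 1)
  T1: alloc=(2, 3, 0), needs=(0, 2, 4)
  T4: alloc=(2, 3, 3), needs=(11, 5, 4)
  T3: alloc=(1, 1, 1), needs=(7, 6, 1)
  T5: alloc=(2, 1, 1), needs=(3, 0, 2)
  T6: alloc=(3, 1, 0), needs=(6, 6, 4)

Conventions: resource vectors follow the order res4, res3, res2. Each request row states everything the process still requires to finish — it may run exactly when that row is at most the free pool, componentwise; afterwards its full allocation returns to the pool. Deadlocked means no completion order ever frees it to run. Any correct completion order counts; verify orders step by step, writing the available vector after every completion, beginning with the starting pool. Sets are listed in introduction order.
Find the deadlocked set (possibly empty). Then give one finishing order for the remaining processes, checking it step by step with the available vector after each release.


Nothing here is deadlocked.
Key observation: T8 fits the free pool immediately, and its release cascades until everyone finishes.
The rest can finish in the order T8, T5, T1, T3, T6, T4. Walking it through:
  pool = (2, 3, 1)
  T8 needs (2, 3, 1) <= (2, 3, 1) -> finishes; pool += (1, 0, 2) = (3, 3, 3)
  T5 needs (3, 0, 2) <= (3, 3, 3) -> finishes; pool += (2, 1, 1) = (5, 4, 4)
  T1 needs (0, 2, 4) <= (5, 4, 4) -> finishes; pool += (2, 3, 0) = (7, 7, 4)
  T3 needs (7, 6, 1) <= (7, 7, 4) -> finishes; pool += (1, 1, 1) = (8, 8, 5)
  T6 needs (6, 6, 4) <= (8, 8, 5) -> finishes; pool += (3, 1, 0) = (11, 9, 5)
  T4 needs (11, 5, 4) <= (11, 9, 5) -> finishes; pool += (2, 3, 3) = (13, 12, 8)


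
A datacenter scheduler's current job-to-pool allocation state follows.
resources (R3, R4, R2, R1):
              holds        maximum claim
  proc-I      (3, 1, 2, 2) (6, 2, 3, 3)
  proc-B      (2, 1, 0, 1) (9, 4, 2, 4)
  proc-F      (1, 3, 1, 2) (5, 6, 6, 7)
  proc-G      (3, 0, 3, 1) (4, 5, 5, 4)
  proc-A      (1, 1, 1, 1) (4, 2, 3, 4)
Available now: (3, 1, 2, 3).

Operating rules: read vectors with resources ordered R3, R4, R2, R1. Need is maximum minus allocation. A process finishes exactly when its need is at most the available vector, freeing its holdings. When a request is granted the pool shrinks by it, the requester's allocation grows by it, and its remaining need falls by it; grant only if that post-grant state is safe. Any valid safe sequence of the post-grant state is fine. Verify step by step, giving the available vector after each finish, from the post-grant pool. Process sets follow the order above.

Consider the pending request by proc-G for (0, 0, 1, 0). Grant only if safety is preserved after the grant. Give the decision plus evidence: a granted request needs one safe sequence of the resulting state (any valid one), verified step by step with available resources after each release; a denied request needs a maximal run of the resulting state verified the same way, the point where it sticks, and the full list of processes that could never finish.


DENY. Granting would leave the state unsafe.
Key observation: after proc-I, proc-A, proc-B the pool peaks at (9, 4, 4, 7), and each blocked process is short somewhere: proc-F on R2; proc-G on R4.
On the post-grant state, proc-I, proc-A, proc-B is a maximal run — nothing extends it. Step-by-step check:
  pool = (3, 1, 1, 3)
  proc-I: need (3, 1, 1, 1) fits (3, 1, 1, 3); releases (3, 1, 2, 2), pool now (6, 2, 3, 5)
  proc-A: need (3, 1, 2, 3) fits (6, 2, 3, 5); releases (1, 1, 1, 1), pool now (7, 3, 4, 6)
  proc-B: need (7, 3, 2, 3) fits (7, 3, 4, 6); releases (2, 1, 0, 1), pool now (9, 4, 4, 7)
  proc-F cannot run: need (4, 3, 5, 5) vs free (9, 4, 4, 7) (insufficient R2)
  proc-G cannot run: need (1, 5, 1, 3) vs free (9, 4, 4, 7) (insufficient R4)
Post-grant, the permanently blocked set is proc-F and proc-G.


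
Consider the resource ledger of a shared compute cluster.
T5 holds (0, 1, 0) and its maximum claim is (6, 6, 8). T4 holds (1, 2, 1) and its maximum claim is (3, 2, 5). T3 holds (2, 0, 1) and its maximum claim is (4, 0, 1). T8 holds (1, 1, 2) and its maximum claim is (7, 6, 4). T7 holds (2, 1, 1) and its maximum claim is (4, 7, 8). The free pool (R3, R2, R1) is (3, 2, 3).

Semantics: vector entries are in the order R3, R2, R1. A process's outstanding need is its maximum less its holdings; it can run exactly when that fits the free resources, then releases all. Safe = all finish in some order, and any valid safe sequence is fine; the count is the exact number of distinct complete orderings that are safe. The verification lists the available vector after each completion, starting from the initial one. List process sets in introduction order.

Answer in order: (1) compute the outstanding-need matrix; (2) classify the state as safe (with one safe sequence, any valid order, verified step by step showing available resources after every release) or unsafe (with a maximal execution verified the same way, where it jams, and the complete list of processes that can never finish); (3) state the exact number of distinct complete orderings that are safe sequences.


(1) Remaining need (order R3, R2, R1):
  T5: (6, 5, 8)
  T4: (2, 0, 4)
  T3: (2, 0, 0)
  T8: (6, 5, 2)
  T7: (2, 6, 7)
(2) UNSAFE — no complete ordering exists.
Key observation: the wall is R2: completing T3, T4 brings the pool only to (6, 4, 5), and all the rest need more.
A maximal execution: T3, T4 — then nothing else fits. Verifying each step:
  pool = (3, 2, 3)
  T3: need (2, 0, 0) fits (3, 2, 3); releases (2, 0, 1), pool now (5, 2, 4)
  T4: need (2, 0, 4) fits (5, 2, 4); releases (1, 2, 1), pool now (6, 4, 5)
  blocked: T5 wants (6, 5, 8), pool (6, 4, 5) — not enough R2 and R1
  blocked: T8 wants (6, 5, 2), pool (6, 4, 5) — not enough R2
  blocked: T7 wants (2, 6, 7), pool (6, 4, 5) — not enough R2 and R1
Permanently blocked: T5, T8 and T7.
(3) The exact count: 0 of the possible complete orderings are safe sequences.


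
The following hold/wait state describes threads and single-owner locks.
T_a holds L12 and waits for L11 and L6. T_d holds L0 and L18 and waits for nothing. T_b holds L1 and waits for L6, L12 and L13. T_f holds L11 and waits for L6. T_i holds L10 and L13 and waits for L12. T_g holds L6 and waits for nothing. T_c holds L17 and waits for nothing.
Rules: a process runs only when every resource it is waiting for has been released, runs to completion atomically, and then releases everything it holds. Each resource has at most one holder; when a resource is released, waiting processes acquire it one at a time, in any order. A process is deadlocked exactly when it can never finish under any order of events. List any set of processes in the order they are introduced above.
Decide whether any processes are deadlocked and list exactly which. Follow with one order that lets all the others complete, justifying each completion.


The deadlocked set is empty.
Key observation: no waiting chain loops back on itself — every chain ends at a process that waits on nothing, so everyone eventually runs.
The rest can finish in the order T_g, T_f, T_a, T_i, T_b, T_d, T_c.
Walking it through:
  run T_g (it waits on nothing); releases L6
  run T_f (all its waits — L6 — are resolved); releases L11
  run T_a (all its waits — L11 and L6 — are resolved); releases L12
  run T_i (all its waits — L12 — are resolved); releases L10 and L13
  run T_b (all its waits — L6, L12 and L13 — are resolved); releases L1
  run T_d (it waits on nothing); releases L0 and L18
  run T_c (it waits on nothing); releases L17


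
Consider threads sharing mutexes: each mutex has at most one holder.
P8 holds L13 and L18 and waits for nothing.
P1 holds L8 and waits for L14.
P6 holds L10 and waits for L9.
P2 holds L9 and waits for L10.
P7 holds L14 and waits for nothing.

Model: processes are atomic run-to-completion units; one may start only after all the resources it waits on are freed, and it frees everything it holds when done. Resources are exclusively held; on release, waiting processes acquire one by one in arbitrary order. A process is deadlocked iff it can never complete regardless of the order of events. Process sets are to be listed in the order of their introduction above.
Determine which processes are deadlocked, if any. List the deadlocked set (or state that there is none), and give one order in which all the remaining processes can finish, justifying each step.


Deadlocked: P6 and P2.
Key observation: P6 -> P2 -> P6 is a circular wait — nothing in it can go first; no other process is dragged down with it.
One completion order for the rest: P7, P8, P1.
Verifying each step:
  P7: no waits; runs immediately, freeing L14
  P8: no waits; runs immediately, freeing L13 and L18
  P1: everything it awaited (L14) is free; runs, freeing L8


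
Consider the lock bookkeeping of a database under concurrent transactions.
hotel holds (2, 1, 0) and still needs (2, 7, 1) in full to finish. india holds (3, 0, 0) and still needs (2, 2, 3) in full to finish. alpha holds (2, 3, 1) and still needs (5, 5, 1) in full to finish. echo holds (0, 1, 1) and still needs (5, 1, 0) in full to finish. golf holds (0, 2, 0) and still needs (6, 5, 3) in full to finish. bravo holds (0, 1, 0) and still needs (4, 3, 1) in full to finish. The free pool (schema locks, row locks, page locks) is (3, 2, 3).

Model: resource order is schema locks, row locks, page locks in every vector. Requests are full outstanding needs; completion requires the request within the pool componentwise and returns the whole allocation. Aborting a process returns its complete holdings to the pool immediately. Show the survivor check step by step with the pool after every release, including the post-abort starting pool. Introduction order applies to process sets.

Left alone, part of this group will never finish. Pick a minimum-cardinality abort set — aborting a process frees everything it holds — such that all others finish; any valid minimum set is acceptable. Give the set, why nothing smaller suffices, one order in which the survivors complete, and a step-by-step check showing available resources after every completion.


Abort alpha.
Key observation: hotel had no path to completion before; after the abort of alpha ((2, 3, 1) returned), step 3 is where it fits.
No smaller set exists: with zero aborts the deadlock remains.
Survivors finish in the order: bravo, echo, hotel, india, golf. Verifying each step (pool after the aborts first):
  pool = (5, 5, 4)
  run bravo (needs (4, 3, 1), free (5, 5, 4)); after release of (0, 1, 0) the pool is (5, 6, 4)
  run echo (needs (5, 1, 0), free (5, 6, 4)); after release of (0, 1, 1) the pool is (5, 7, 5)
  run hotel (needs (2, 7, 1), free (5, 7, 5)); after release of (2, 1, 0) the pool is (7, 8, 5)
  run india (needs (2, 2, 3), free (7, 8, 5)); after release of (3, 0, 0) the pool is (10, 8, 5)
  run golf (needs (6, 5, 3), free (10, 8, 5)); after release of (0, 2, 0) the pool is (10, 10, 5)


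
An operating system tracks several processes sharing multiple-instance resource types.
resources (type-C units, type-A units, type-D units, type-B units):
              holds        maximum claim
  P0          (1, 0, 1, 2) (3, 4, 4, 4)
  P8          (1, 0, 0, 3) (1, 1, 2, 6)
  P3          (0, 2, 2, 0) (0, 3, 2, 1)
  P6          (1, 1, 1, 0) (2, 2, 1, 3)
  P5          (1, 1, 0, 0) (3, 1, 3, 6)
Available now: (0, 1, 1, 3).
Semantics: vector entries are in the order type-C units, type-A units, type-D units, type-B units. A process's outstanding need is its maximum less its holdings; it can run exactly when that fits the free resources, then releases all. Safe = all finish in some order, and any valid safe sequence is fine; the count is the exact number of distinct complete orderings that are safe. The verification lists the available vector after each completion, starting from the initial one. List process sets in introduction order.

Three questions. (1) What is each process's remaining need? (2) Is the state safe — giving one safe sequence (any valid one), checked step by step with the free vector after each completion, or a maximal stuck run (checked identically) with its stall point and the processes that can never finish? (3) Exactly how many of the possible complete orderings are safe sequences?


(1) Remaining need (order type-C units, type-A units, type-D units, type-B units):
  P0: (2, 4, 3, 2)
  P8: (0, 1, 2, 3)
  P3: (0, 1, 0, 1)
  P6: (1, 1, 0, 3)
  P5: (2, 0, 3, 6)
(2) SAFE — a valid safe sequence is P3, P8, P6, P5, P0.
Key observation: P3 is the earliest step where a requested resource binds exactly: need (0, 1, 0, 1), pool (0, 1, 1, 3) at its turn.
Verifying each step:
  pool = (0, 1, 1, 3)
  run P3 (needs (0, 1, 0, 1), free (0, 1, 1, 3)); after release of (0, 2, 2, 0) the pool is (0, 3, 3, 3)
  run P8 (needs (0, 1, 2, 3), free (0, 3, 3, 3)); after release of (1, 0, 0, 3) the pool is (1, 3, 3, 6)
  run P6 (needs (1, 1, 0, 3), free (1, 3, 3, 6)); after release of (1, 1, 1, 0) the pool is (2, 4, 4, 6)
  run P5 (needs (2, 0, 3, 6), free (2, 4, 4, 6)); after release of (1, 1, 0, 0) the pool is (3, 5, 4, 6)
  run P0 (needs (2, 4, 3, 2), free (3, 5, 4, 6)); after release of (1, 0, 1, 2) the pool is (4, 5, 5, 8)
(3) Precisely 2 of the possible complete orderings are safe sequences.


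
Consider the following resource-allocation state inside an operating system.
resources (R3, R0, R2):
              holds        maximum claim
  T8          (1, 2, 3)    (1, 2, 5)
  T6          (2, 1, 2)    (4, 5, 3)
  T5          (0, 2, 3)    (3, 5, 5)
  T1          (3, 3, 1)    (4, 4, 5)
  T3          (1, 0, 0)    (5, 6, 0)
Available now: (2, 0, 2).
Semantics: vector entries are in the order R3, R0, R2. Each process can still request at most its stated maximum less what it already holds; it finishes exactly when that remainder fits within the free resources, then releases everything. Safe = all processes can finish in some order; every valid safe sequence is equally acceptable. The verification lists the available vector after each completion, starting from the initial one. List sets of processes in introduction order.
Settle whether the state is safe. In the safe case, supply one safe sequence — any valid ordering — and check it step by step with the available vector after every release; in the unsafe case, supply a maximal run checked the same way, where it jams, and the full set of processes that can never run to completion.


SAFE. One safe sequence: T8, T1, T5, T6, T3.
Key observation: at T8 the run first touches a limit — (0, 0, 2) against (2, 0, 2), exact on a resource it actually requests.
Step-by-step check:
  pool = (2, 0, 2)
  T8: need (0, 0, 2) fits (2, 0, 2); releases (1, 2, 3), pool now (3, 2, 5)
  T1: need (1, 1, 4) fits (3, 2, 5); releases (3, 3, 1), pool now (6, 5, 6)
  T5: need (3, 3, 2) fits (6, 5, 6); releases (0, 2, 3), pool now (6, 7, 9)
  T6: need (2, 4, 1) fits (6, 7, 9); releases (2, 1, 2), pool now (8, 8, 11)
  T3: need (4, 6, 0) fits (8, 8, 11); releases (1, 0, 0), pool now (9, 8, 11)


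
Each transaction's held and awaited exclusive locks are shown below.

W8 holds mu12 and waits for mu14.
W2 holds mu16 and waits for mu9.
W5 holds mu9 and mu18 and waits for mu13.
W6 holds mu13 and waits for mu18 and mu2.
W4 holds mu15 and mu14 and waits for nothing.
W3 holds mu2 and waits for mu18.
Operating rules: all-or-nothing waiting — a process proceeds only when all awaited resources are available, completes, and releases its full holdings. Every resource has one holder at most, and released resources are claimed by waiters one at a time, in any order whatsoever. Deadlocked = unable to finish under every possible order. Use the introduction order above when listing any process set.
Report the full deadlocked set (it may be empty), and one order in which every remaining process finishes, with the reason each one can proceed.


Deadlocked: W2, W5, W6 and W3.
Key observation: the knot is the closed ring of waits W5 -> W6 -> W5; W3 is caught in further circular waits and W2 waits into the deadlock from upstream.
The rest can finish in the order W4, W8.
Verifying each step:
  W4 waits on nothing -> runs at once and releases mu15 and mu14
  W8 waits on mu14 — all released -> runs and releases mu12


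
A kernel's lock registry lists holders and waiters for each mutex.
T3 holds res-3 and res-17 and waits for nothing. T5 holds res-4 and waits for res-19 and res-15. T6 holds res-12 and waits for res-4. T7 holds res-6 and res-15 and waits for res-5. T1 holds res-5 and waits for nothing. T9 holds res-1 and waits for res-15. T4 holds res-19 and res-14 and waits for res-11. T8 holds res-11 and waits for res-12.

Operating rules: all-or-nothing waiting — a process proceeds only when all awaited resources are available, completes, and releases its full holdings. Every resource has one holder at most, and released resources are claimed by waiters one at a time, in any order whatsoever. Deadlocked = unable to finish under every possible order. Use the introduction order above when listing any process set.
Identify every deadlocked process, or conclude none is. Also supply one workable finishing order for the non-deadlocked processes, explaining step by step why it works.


The deadlocked set is T5, T6, T4 and T8.
Key observation: the loop T5 -> T4 -> T8 -> T6 -> T5 blocks itself forever; no other process is dragged down with it.
The rest can finish in the order T1, T3, T7, T9.
Step-by-step check:
  T1 waits on nothing -> runs at once and releases res-5
  T3 waits on nothing -> runs at once and releases res-3 and res-17
  run T7 (all its waits — res-5 — are resolved); releases res-6 and res-15
  run T9 (all its waits — res-15 — are resolved); releases res-1


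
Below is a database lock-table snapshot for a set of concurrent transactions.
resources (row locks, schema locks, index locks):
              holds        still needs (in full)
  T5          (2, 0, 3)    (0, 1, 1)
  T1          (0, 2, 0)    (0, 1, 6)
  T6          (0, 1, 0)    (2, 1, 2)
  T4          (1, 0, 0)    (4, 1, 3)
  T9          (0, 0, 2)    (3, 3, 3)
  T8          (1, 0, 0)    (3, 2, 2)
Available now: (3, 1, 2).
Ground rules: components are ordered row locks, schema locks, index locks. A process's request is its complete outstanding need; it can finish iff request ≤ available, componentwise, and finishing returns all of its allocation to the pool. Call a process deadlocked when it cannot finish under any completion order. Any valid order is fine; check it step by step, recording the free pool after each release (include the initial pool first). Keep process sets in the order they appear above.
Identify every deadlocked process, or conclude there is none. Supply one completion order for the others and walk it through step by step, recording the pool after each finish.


Deadlocked set: T1 and T9.
Key observation: after T6, T5, T8, T4 the pool peaks at (7, 2, 5), and each blocked process is short somewhere: T1 on index locks; T9 on schema locks.
One completion order for the rest: T6, T5, T8, T4. Walking it through:
  pool = (3, 1, 2)
  run T6 (needs (2, 1, 2), free (3, 1, 2)); after release of (0, 1, 0) the pool is (3, 2, 2)
  run T5 (needs (0, 1, 1), free (3, 2, 2)); after release of (2, 0, 3) the pool is (5, 2, 5)
  run T8 (needs (3, 2, 2), free (5, 2, 5)); after release of (1, 0, 0) the pool is (6, 2, 5)
  run T4 (needs (4, 1, 3), free (6, 2, 5)); after release of (1, 0, 0) the pool is (7, 2, 5)
The blocked processes can never fit:
  T1 still needs (0, 1, 6) but only (7, 2, 5) is free — short on index locks
  T9 still needs (3, 3, 3) but only (7, 2, 5) is free — short on schema locks


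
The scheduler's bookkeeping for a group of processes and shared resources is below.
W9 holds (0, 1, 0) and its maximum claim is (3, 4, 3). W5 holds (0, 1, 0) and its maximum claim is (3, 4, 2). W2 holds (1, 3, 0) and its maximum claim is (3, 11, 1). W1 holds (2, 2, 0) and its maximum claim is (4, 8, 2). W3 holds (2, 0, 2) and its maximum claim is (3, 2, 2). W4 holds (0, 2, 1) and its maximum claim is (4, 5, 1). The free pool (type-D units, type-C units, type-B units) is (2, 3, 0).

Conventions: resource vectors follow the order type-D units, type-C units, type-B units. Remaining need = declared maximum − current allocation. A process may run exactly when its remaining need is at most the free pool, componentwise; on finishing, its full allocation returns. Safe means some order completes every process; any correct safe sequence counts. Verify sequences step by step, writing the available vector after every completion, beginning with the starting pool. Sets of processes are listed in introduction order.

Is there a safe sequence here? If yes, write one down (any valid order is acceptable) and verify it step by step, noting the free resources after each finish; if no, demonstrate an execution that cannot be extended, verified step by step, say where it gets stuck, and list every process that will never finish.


SAFE, for example via the order W3, W4, W5, W1, W2, W9.
Key observation: W4 marks the first exact bind of the order: its need (4, 3, 0) fits the free (4, 3, 2) with zero slack on a requested resource.
Walking it through:
  pool = (2, 3, 0)
  W3: need (1, 2, 0) fits (2, 3, 0); releases (2, 0, 2), pool now (4, 3, 2)
  W4: need (4, 3, 0) fits (4, 3, 2); releases (0, 2, 1), pool now (4, 5, 3)
  W5: need (3, 3, 2) fits (4, 5, 3); releases (0, 1, 0), pool now (4, 6, 3)
  W1: need (2, 6, 2) fits (4, 6, 3); releases (2, 2, 0), pool now (6, 8, 3)
  W2: need (2, 8, 1) fits (6, 8, 3); releases (1, 3, 0), pool now (7, 11, 3)
  W9: need (3, 3, 3) fits (7, 11, 3); releases (0, 1, 0), pool now (7, 12, 3)


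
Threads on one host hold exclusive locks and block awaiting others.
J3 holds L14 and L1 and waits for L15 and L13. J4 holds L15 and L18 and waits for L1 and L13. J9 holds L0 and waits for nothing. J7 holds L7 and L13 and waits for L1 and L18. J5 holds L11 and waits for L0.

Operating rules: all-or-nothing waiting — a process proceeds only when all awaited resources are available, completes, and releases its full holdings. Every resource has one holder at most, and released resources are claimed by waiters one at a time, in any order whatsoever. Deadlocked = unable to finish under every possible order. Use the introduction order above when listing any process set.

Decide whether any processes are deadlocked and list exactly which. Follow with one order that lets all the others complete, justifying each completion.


Deadlocked set: J3, J4 and J7.
Key observation: the knot is the closed ring of waits J3 -> J4 -> J3; J7 is caught in further circular waits.
The rest can finish in the order J9, J5.
Verifying each step:
  J9: no waits; runs immediately, freeing L0
  J5: everything it awaited (L0) is free; runs, freeing L11


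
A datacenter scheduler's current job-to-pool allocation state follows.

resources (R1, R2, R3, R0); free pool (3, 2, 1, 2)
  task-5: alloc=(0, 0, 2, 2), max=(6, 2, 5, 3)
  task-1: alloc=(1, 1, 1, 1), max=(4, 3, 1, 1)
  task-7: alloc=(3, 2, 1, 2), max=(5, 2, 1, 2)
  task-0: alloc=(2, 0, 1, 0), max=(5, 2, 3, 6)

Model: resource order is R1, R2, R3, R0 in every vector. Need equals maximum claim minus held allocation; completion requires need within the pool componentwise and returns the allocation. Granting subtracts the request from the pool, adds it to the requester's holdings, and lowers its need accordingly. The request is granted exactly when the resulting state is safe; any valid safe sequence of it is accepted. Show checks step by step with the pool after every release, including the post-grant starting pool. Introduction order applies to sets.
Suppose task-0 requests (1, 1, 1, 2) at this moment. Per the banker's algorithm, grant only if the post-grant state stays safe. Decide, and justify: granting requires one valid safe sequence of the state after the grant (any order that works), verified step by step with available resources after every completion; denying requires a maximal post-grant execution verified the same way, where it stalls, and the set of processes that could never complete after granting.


DENY. Granting would leave the state unsafe.
Key observation: after task-7, task-1 the pool peaks at (6, 4, 2, 3), and each blocked process is short somewhere: task-5 on R3; task-0 on R0.
On the post-grant state, task-7, task-1 is a maximal run — nothing extends it. Verifying each step:
  pool = (2, 1, 0, 0)
  run task-7 (needs (2, 0, 0, 0), free (2, 1, 0, 0)); after release of (3, 2, 1, 2) the pool is (5, 3, 1, 2)
  run task-1 (needs (3, 2, 0, 0), free (5, 3, 1, 2)); after release of (1, 1, 1, 1) the pool is (6, 4, 2, 3)
  task-5 still needs (6, 2, 3, 1) but only (6, 4, 2, 3) is free — short on R3
  task-0 still needs (2, 1, 1, 4) but only (6, 4, 2, 3) is free — short on R0
Had the request been granted, task-5 and task-0 could never finish.


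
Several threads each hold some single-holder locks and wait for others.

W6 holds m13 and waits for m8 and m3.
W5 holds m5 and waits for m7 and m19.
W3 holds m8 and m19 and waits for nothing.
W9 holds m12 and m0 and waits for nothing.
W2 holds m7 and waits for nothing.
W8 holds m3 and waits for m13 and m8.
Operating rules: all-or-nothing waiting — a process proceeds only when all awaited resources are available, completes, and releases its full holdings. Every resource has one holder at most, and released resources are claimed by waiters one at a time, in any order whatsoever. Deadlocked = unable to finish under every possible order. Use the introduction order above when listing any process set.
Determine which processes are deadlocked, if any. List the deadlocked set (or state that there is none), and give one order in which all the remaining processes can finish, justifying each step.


Deadlocked: W6 and W8.
Key observation: along W6 -> W8 -> W6, each member waits on what the next one holds — a deadlock; no other process is dragged down with it.
The rest can finish in the order W2, W3, W9, W5.
Verifying each step:
  run W2 (it waits on nothing); releases m7
  run W3 (it waits on nothing); releases m8 and m19
  run W9 (it waits on nothing); releases m12 and m0
  W5 waits on m7 and m19 — all released -> runs and releases m5


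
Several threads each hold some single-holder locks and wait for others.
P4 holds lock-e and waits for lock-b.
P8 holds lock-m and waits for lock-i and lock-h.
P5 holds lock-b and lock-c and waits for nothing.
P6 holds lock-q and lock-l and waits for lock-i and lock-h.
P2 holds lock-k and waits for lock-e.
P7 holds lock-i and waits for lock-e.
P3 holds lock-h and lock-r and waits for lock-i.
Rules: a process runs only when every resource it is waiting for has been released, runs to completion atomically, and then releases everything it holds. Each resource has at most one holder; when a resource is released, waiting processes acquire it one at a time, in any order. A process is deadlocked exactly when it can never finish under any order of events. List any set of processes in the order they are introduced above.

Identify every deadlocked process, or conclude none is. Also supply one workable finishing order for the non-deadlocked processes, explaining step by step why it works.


No process is deadlocked.
Key observation: the waits form no ring: some process can always run, and its releases unblock the others one by one.
A valid finishing order for the others: P5, P4, P7, P2, P3, P8, P6.
Check, step by step:
  run P5 (it waits on nothing); releases lock-b and lock-c
  P4 waits on lock-b — all released -> runs and releases lock-e
  P7 waits on lock-e — all released -> runs and releases lock-i
  P2 waits on lock-e — all released -> runs and releases lock-k
  P3 waits on lock-i — all released -> runs and releases lock-h and lock-r
  P8 waits on lock-i and lock-h — all released -> runs and releases lock-m
  P6 waits on lock-i and lock-h — all released -> runs and releases lock-q and lock-l


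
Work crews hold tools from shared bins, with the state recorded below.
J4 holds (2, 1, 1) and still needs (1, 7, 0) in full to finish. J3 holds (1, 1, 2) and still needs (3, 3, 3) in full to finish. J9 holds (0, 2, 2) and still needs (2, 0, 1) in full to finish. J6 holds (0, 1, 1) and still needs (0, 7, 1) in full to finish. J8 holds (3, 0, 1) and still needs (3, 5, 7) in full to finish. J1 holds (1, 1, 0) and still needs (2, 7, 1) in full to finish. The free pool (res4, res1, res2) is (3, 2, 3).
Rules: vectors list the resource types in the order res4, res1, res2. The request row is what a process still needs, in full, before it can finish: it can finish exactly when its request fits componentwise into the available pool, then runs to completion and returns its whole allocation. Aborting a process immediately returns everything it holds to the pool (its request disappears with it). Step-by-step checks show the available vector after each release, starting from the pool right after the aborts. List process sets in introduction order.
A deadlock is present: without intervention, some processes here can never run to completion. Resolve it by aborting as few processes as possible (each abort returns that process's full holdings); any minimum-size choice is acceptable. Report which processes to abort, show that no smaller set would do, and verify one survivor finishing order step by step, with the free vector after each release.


Abort J6 and J1.
Key observation: J4 had no path to completion before; after the abort of J6 and J1 ((1, 2, 1) returned), step 3 is where it fits.
No one abort is enough; case by case: J4 alone leaves J6 blocked (short on res1); J3 alone leaves J4 blocked (short on res1); J9 alone leaves J4 blocked (short on res1); J6 alone leaves J4 blocked (short on res1); J8 alone leaves J4 blocked (short on res1); J1 alone leaves J4 blocked (short on res1).
The survivors complete as J3, J9, J4, J8. Step-by-step check (starting from the post-abort pool):
  pool = (4, 4, 4)
  J3: need (3, 3, 3) fits (4, 4, 4); releases (1, 1, 2), pool now (5, 5, 6)
  J9: need (2, 0, 1) fits (5, 5, 6); releases (0, 2, 2), pool now (5, 7, 8)
  J4: need (1, 7, 0) fits (5, 7, 8); releases (2, 1, 1), pool now (7, 8, 9)
  J8: need (3, 5, 7) fits (7, 8, 9); releases (3, 0, 1), pool now (10, 8, 10)


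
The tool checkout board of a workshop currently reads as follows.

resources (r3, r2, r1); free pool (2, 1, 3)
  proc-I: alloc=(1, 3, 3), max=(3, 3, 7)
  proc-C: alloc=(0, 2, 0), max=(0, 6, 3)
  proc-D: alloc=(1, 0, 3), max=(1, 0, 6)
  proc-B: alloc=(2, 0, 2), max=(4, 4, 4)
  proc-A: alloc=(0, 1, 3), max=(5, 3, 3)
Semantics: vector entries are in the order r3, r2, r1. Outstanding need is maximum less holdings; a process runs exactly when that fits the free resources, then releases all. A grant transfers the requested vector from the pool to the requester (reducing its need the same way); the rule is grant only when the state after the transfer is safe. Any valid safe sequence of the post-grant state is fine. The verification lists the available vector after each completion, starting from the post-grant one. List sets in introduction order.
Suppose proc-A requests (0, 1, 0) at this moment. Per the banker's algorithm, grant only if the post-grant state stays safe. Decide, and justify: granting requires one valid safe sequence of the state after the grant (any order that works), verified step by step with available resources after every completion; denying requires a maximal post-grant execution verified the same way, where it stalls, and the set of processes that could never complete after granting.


DENY — the pretend-granted state is unsafe.
Key observation: after proc-D, proc-I the pool peaks at (4, 3, 9), and each blocked process is short somewhere: proc-C on r2; proc-B on r2; proc-A on r3.
Pretend the grant happened; the run proc-D, proc-I goes as far as possible. Verifying each step:
  pool = (2, 0, 3)
  run proc-D (needs (0, 0, 3), free (2, 0, 3)); after release of (1, 0, 3) the pool is (3, 0, 6)
  run proc-I (needs (2, 0, 4), free (3, 0, 6)); after release of (1, 3, 3) the pool is (4, 3, 9)
  proc-C cannot run: need (0, 4, 3) vs free (4, 3, 9) (insufficient r2)
  proc-B cannot run: need (2, 4, 2) vs free (4, 3, 9) (insufficient r2)
  proc-A cannot run: need (5, 1, 0) vs free (4, 3, 9) (insufficient r3)
Processes that could never finish after the grant: proc-C, proc-B and proc-A.


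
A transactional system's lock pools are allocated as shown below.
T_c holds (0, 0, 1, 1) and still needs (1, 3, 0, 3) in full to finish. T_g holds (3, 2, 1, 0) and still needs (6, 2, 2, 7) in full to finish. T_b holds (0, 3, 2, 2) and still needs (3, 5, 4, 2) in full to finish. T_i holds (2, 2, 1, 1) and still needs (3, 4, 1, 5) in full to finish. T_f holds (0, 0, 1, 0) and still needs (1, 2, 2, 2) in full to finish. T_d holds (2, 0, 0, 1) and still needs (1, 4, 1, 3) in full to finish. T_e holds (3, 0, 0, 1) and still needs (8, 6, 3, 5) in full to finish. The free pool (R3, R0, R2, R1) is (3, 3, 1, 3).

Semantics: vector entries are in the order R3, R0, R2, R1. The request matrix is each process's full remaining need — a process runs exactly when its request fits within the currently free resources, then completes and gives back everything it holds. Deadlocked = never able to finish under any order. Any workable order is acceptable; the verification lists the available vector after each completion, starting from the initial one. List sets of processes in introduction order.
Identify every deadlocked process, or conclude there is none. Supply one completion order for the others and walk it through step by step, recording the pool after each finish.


Deadlocked: T_g, T_b, T_i, T_d and T_e.
Key observation: after T_c, T_f the pool peaks at (3, 3, 3, 4), and each blocked process is short somewhere: T_g on R3, R1; T_b on R0, R2; T_i on R0, R1; T_d on R0; T_e on R3, R0, R1.
One completion order for the rest: T_c, T_f. Verifying each step:
  pool = (3, 3, 1, 3)
  run T_c (needs (1, 3, 0, 3), free (3, 3, 1, 3)); after release of (0, 0, 1, 1) the pool is (3, 3, 2, 4)
  run T_f (needs (1, 2, 2, 2), free (3, 3, 2, 4)); after release of (0, 0, 1, 0) the pool is (3, 3, 3, 4)
The stuck group stays short no matter what:
  T_g cannot run: need (6, 2, 2, 7) vs free (3, 3, 3, 4) (insufficient R3 and R1)
  T_b cannot run: need (3, 5, 4, 2) vs free (3, 3, 3, 4) (insufficient R0 and R2)
  T_i cannot run: need (3, 4, 1, 5) vs free (3, 3, 3, 4) (insufficient R0 and R1)
  T_d cannot run: need (1, 4, 1, 3) vs free (3, 3, 3, 4) (insufficient R0)
  T_e cannot run: need (8, 6, 3, 5) vs free (3, 3, 3, 4) (insufficient R3, R0 and R1)
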